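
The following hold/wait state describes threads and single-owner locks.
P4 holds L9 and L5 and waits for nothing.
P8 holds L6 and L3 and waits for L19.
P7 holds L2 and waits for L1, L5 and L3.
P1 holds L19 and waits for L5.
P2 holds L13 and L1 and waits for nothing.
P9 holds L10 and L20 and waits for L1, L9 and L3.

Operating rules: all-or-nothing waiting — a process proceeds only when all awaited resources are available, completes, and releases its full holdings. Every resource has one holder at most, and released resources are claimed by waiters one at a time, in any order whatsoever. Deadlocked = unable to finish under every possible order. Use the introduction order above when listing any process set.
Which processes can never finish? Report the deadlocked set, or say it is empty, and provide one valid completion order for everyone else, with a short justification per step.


No process is deadlocked.
Key observation: the wait graph is acyclic; completion cascades from the unblocked processes through everyone else.
A valid finishing order for the others: P4, P2, P1, P8, P7, P9.
Step-by-step check:
  P4: no waits; runs immediately, freeing L9 and L5
  P2: no waits; runs immediately, freeing L13 and L1
  P1: everything it awaited (L5) is free; runs, freeing L19
  P8: everything it awaited (L19) is free; runs, freeing L6 and L3
  P7: everything it awaited (L1, L5 and L3) is free; runs, freeing L2
  P9: everything it awaited (L1, L9 and L3) is free; runs, freeing L10 and L20


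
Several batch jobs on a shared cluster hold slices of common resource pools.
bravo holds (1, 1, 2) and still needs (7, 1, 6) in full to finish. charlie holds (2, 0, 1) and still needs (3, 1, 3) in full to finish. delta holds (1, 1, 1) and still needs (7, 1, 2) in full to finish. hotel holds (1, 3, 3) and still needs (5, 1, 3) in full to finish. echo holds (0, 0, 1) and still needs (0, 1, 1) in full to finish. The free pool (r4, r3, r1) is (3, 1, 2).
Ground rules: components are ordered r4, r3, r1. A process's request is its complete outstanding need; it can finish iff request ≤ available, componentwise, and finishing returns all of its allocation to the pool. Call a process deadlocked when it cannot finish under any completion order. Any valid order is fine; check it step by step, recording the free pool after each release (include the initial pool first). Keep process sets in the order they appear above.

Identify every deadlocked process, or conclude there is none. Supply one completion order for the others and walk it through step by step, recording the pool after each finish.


Deadlocked set: bravo and delta.
Key observation: no order helps: past echo, charlie, hotel, the free pool tops out at (6, 4, 7), below what each blocked process needs in r4.
One completion order for the rest: echo, charlie, hotel. Verifying each step:
  pool = (3, 1, 2)
  run echo (needs (0, 1, 1), free (3, 1, 2)); after release of (0, 0, 1) the pool is (3, 1, 3)
  run charlie (needs (3, 1, 3), free (3, 1, 3)); after release of (2, 0, 1) the pool is (5, 1, 4)
  run hotel (needs (5, 1, 3), free (5, 1, 4)); after release of (1, 3, 3) the pool is (6, 4, 7)
The stuck group stays short no matter what:
  blocked: bravo wants (7, 1, 6), pool (6, 4, 7) — not enough r4
  blocked: delta wants (7, 1, 2), pool (6, 4, 7) — not enough r4


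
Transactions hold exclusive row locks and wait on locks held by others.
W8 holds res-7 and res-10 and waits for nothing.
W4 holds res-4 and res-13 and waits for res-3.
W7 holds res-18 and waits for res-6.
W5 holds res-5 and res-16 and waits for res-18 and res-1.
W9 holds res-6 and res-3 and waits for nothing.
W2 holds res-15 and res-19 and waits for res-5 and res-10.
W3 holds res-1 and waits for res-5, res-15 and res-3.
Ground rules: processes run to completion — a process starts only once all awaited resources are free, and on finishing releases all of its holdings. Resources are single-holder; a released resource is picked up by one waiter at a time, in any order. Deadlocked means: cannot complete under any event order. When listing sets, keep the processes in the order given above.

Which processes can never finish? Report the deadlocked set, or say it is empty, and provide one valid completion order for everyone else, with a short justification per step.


Deadlocked set: W5, W2 and W3.
Key observation: along W5 -> W3 -> W5, each member waits on what the next one holds — a deadlock; W2 is caught in further circular waits.
The rest can finish in the order W8, W9, W4, W7.
Check, step by step:
  run W8 (it waits on nothing); releases res-7 and res-10
  run W9 (it waits on nothing); releases res-6 and res-3
  W4 waits on res-3 — all released -> runs and releases res-4 and res-13
  W7 waits on res-6 — all released -> runs and releases res-18


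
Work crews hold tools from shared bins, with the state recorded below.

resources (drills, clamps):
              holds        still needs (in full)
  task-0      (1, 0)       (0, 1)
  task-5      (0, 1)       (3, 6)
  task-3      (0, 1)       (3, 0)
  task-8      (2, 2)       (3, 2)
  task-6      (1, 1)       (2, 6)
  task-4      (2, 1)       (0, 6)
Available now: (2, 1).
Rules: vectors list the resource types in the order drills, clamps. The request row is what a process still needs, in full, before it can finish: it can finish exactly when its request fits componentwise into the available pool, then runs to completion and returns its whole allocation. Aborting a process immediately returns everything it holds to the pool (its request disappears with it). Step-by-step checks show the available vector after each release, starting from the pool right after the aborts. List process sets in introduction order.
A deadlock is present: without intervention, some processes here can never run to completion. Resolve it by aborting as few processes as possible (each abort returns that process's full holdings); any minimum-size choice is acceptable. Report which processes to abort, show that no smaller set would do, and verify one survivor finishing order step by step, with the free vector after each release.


The answer: abort task-5 and task-6.
Key observation: aborting task-5 and task-6 returns (1, 2), and task-4 — hopeless before — runs at step 4 with the returned capacity in the pool.
Minimality, checking each single-abort alternative: task-0 alone leaves task-5 blocked (short on clamps); task-5 alone leaves task-6 blocked (short on clamps); task-3 alone leaves task-5 blocked (short on clamps); task-8 alone leaves task-5 blocked (short on clamps); task-6 alone leaves task-5 blocked (short on clamps); task-4 alone leaves task-5 blocked (short on clamps).
The survivors complete as task-3, task-8, task-0, task-4. Check, step by step (starting from the post-abort pool):
  pool = (3, 3)
  task-3: need (3, 0) fits (3, 3); releases (0, 1), pool now (3, 4)
  task-8: need (3, 2) fits (3, 4); releases (2, 2), pool now (5, 6)
  task-0: need (0, 1) fits (5, 6); releases (1, 0), pool now (6, 6)
  task-4: need (0, 6) fits (6, 6); releases (2, 1), pool now (8, 7)


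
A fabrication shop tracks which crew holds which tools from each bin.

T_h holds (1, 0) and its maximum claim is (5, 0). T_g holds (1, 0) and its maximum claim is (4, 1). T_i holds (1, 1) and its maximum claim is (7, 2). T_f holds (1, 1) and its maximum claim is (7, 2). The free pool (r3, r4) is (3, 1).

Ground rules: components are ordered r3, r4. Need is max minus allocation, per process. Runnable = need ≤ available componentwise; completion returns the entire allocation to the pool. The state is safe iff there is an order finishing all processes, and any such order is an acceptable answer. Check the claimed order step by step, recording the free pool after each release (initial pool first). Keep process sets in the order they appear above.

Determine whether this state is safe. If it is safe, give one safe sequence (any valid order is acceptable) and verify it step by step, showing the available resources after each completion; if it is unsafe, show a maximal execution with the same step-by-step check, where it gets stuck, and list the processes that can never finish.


UNSAFE.
Key observation: r3 is the bottleneck — with T_g, T_h done the pool holds (5, 1), short of every remaining need.
The run T_g, T_h cannot be extended any further. Verifying each step:
  pool = (3, 1)
  T_g needs (3, 1) <= (3, 1) -> finishes; pool += (1, 0) = (4, 1)
  T_h needs (4, 0) <= (4, 1) -> finishes; pool += (1, 0) = (5, 1)
  T_i cannot run: need (6, 1) vs free (5, 1) (insufficient r3)
  T_f cannot run: need (6, 1) vs free (5, 1) (insufficient r3)
Never able to finish: T_i and T_f.


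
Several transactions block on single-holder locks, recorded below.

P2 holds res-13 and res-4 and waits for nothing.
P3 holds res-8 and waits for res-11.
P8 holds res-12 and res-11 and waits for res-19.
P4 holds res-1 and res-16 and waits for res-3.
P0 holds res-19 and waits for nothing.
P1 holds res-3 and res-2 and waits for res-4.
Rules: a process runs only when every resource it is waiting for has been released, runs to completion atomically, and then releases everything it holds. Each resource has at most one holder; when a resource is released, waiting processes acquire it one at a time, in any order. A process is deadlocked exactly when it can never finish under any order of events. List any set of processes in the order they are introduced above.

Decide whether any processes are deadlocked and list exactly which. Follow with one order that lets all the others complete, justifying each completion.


No process is deadlocked.
Key observation: there is no circular wait here — follow any chain and it reaches a process that is free to run now.
The rest can finish in the order P0, P2, P8, P3, P1, P4.
Check, step by step:
  run P0 (it waits on nothing); releases res-19
  run P2 (it waits on nothing); releases res-13 and res-4
  P8: everything it awaited (res-19) is free; runs, freeing res-12 and res-11
  P3: everything it awaited (res-11) is free; runs, freeing res-8
  P1: everything it awaited (res-4) is free; runs, freeing res-3 and res-2
  P4: everything it awaited (res-3) is free; runs, freeing res-1 and res-16


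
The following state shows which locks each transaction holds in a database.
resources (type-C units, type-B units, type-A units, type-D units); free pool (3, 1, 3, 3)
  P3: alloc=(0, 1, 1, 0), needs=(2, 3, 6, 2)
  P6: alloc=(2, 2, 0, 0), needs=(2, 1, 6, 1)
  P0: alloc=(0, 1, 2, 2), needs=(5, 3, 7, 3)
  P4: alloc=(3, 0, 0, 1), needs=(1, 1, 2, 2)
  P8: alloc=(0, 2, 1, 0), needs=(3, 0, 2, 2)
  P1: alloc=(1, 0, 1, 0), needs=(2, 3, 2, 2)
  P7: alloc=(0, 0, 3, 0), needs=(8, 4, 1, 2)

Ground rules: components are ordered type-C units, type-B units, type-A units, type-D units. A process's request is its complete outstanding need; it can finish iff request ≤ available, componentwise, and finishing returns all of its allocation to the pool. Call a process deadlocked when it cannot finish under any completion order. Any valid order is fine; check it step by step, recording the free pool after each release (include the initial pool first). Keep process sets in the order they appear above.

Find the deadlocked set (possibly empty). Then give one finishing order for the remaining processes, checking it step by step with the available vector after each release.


Deadlocked set: P3, P6, P0 and P7.
Key observation: after P8, P1, P4 the pool peaks at (7, 3, 5, 4), and each blocked process is short somewhere: P3 on type-A units; P6 on type-A units; P0 on type-A units; P7 on type-C units, type-B units.
One completion order for the rest: P8, P1, P4. Step-by-step check:
  pool = (3, 1, 3, 3)
  P8 needs (3, 0, 2, 2) <= (3, 1, 3, 3) -> finishes; pool += (0, 2, 1, 0) = (3, 3, 4, 3)
  P1 needs (2, 3, 2, 2) <= (3, 3, 4, 3) -> finishes; pool += (1, 0, 1, 0) = (4, 3, 5, 3)
  P4 needs (1, 1, 2, 2) <= (4, 3, 5, 3) -> finishes; pool += (3, 0, 0, 1) = (7, 3, 5, 4)
None of the blocked processes ever fits:
  P3 cannot run: need (2, 3, 6, 2) vs free (7, 3, 5, 4) (insufficient type-A units)
  P6 cannot run: need (2, 1, 6, 1) vs free (7, 3, 5, 4) (insufficient type-A units)
  P0 cannot run: need (5, 3, 7, 3) vs free (7, 3, 5, 4) (insufficient type-A units)
  P7 cannot run: need (8, 4, 1, 2) vs free (7, 3, 5, 4) (insufficient type-C units and type-B units)


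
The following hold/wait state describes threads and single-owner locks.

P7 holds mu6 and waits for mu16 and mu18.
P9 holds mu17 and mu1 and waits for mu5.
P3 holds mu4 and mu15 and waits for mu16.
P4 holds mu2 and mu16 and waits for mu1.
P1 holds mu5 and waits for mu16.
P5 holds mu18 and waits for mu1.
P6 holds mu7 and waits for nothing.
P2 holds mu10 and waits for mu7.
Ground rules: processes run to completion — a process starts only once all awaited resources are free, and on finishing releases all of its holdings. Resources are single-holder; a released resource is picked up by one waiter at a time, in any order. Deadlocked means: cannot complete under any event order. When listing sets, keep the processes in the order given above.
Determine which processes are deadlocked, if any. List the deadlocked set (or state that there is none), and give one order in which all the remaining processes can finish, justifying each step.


Deadlocked: P7, P9, P3, P4, P1 and P5.
Key observation: P4 -> P9 -> P1 -> P4 is a circular wait — nothing in it can go first; P7, P3 and P5 wait into the deadlock from upstream.
One completion order for the rest: P6, P2.
Walking it through:
  P6 waits on nothing -> runs at once and releases mu7
  P2: everything it awaited (mu7) is free; runs, freeing mu10


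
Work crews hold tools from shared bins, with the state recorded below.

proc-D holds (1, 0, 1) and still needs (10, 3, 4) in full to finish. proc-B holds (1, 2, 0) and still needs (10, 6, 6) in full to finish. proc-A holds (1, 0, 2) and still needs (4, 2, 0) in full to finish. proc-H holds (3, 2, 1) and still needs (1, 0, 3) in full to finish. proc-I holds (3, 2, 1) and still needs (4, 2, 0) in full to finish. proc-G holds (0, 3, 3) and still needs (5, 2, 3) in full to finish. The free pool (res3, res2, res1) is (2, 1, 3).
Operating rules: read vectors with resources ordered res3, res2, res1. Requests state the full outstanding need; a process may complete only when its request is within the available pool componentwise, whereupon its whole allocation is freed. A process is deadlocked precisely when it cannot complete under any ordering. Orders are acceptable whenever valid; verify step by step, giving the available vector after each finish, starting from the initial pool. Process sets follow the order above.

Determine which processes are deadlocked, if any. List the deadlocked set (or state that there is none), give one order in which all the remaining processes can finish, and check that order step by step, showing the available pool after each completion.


Deadlocked set: proc-D and proc-B.
Key observation: once proc-H, proc-I, proc-A, proc-G finish, the pool peaks at (9, 8, 10) — and every remaining process still needs more res3 than that.
The rest can finish in the order proc-H, proc-I, proc-A, proc-G. Walking it through:
  pool = (2, 1, 3)
  proc-H: need (1, 0, 3) fits (2, 1, 3); releases (3, 2, 1), pool now (5, 3, 4)
  proc-I: need (4, 2, 0) fits (5, 3, 4); releases (3, 2, 1), pool now (8, 5, 5)
  proc-A: need (4, 2, 0) fits (8, 5, 5); releases (1, 0, 2), pool now (9, 5, 7)
  proc-G: need (5, 2, 3) fits (9, 5, 7); releases (0, 3, 3), pool now (9, 8, 10)
None of the blocked processes ever fits:
  proc-D still needs (10, 3, 4) but only (9, 8, 10) is free — short on res3
  proc-B still needs (10, 6, 6) but only (9, 8, 10) is free — short on res3


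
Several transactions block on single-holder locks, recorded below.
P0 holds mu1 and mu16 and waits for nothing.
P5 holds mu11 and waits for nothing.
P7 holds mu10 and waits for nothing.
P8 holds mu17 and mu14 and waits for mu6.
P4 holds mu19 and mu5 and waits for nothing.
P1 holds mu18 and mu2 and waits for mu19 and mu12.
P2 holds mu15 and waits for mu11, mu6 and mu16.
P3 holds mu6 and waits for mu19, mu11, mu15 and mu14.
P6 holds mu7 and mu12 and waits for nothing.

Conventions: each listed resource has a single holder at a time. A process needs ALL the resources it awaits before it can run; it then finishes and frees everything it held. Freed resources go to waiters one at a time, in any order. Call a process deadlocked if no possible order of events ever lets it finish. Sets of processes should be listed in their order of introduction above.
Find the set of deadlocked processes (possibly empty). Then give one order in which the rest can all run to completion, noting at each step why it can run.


The deadlocked set is P8, P2 and P3.
Key observation: the knot is the closed ring of waits P8 -> P3 -> P8; P2 is caught in further circular waits.
A valid finishing order for the others: P0, P6, P5, P7, P4, P1.
Verifying each step:
  P0 waits on nothing -> runs at once and releases mu1 and mu16
  P6 waits on nothing -> runs at once and releases mu7 and mu12
  P5 waits on nothing -> runs at once and releases mu11
  P7 waits on nothing -> runs at once and releases mu10
  P4 waits on nothing -> runs at once and releases mu19 and mu5
  P1 waits on mu19 and mu12 — all released -> runs and releases mu18 and mu2


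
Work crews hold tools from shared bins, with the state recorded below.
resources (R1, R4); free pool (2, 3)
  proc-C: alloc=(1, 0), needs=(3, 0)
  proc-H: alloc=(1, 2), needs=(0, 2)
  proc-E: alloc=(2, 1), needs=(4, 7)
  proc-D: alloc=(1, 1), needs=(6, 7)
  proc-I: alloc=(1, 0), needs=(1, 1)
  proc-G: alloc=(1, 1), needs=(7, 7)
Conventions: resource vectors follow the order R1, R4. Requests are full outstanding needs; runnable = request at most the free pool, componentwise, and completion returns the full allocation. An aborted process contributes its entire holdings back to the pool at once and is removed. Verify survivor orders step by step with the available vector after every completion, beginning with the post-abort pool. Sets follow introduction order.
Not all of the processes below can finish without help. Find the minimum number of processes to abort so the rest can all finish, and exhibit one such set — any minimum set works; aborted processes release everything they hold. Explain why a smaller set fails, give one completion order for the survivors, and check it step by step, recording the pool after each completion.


Abort proc-E and proc-G.
Key observation: the returned (3, 2) from proc-E and proc-G is what brings proc-D — unrunnable before, under any order — into play at step 2.
Why nothing smaller works — every single abort fails: proc-C alone leaves proc-E blocked (short on R4); proc-H alone leaves proc-E blocked (short on R4); proc-E alone leaves proc-D blocked (short on R4); proc-D alone leaves proc-E blocked (short on R4); proc-I alone leaves proc-E blocked (short on R4); proc-G alone leaves proc-E blocked (short on R4).
Survivors finish in the order: proc-H, proc-D, proc-C, proc-I. Step-by-step check (pool after the aborts first):
  pool = (5, 5)
  proc-H: need (0, 2) fits (5, 5); releases (1, 2), pool now (6, 7)
  proc-D: need (6, 7) fits (6, 7); releases (1, 1), pool now (7, 8)
  proc-C: need (3, 0) fits (7, 8); releases (1, 0), pool now (8, 8)
  proc-I: need (1, 1) fits (8, 8); releases (1, 0), pool now (9, 8)


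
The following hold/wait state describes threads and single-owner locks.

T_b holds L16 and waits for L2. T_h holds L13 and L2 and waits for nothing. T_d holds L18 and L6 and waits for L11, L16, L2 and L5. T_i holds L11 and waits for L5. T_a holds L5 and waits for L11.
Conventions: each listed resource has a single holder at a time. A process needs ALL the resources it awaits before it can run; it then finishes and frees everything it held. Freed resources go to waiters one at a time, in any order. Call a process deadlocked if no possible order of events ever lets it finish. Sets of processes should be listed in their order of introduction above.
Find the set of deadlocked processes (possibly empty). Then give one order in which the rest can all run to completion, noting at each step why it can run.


The deadlocked set is T_d, T_i and T_a.
Key observation: the loop T_i -> T_a -> T_i blocks itself forever; T_d waits into the deadlock from upstream.
A valid finishing order for the others: T_h, T_b.
Check, step by step:
  T_h: no waits; runs immediately, freeing L13 and L2
  T_b waits on L2 — all released -> runs and releases L16


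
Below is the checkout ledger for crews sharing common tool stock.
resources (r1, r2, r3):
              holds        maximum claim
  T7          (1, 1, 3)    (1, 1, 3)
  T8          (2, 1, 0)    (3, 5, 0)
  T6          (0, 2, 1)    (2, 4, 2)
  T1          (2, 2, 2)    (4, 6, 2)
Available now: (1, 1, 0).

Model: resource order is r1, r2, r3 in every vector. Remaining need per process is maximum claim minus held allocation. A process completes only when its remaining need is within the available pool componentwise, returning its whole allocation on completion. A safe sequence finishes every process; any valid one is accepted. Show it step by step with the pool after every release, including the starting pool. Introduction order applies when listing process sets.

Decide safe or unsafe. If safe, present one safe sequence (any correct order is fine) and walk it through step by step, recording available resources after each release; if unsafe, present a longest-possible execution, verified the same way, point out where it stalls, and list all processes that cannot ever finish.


SAFE. One safe sequence: T7, T6, T8, T1.
Key observation: the order's first zero-slack moment is T6 ((2, 2, 1) needed, (2, 2, 3) free — a requested resource with nothing to spare).
Verifying each step:
  pool = (1, 1, 0)
  run T7 (needs (0, 0, 0), free (1, 1, 0)); after release of (1, 1, 3) the pool is (2, 2, 3)
  run T6 (needs (2, 2, 1), free (2, 2, 3)); after release of (0, 2, 1) the pool is (2, 4, 4)
  run T8 (needs (1, 4, 0), free (2, 4, 4)); after release of (2, 1, 0) the pool is (4, 5, 4)
  run T1 (needs (2, 4, 0), free (4, 5, 4)); after release of (2, 2, 2) the pool is (6, 7, 6)


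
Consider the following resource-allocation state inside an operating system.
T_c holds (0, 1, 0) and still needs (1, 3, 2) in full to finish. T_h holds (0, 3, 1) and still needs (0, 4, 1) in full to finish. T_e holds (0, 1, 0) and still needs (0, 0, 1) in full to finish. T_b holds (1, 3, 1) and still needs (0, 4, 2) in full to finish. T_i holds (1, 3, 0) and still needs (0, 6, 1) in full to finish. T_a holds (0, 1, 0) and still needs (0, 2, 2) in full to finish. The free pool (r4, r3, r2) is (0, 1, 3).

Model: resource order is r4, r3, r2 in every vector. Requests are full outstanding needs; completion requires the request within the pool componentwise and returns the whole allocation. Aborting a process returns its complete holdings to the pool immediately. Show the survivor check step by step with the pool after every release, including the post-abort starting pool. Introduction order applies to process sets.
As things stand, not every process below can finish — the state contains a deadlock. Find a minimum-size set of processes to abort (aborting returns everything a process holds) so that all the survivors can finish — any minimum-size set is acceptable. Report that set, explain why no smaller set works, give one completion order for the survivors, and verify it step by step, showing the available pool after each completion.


Minimum abort set: T_b.
Key observation: the deadlocked T_h becomes finishable only because T_b released (1, 3, 1); it completes at step 2 below.
No smaller set exists: with zero aborts the deadlock remains.
The survivors complete as T_a, T_h, T_i, T_c, T_e. Verifying each step (starting from the post-abort pool):
  pool = (1, 4, 4)
  T_a needs (0, 2, 2) <= (1, 4, 4) -> finishes; pool += (0, 1, 0) = (1, 5, 4)
  T_h needs (0, 4, 1) <= (1, 5, 4) -> finishes; pool += (0, 3, 1) = (1, 8, 5)
  T_i needs (0, 6, 1) <= (1, 8, 5) -> finishes; pool += (1, 3, 0) = (2, 11, 5)
  T_c needs (1, 3, 2) <= (2, 11, 5) -> finishes; pool += (0, 1, 0) = (2, 12, 5)
  T_e needs (0, 0, 1) <= (2, 12, 5) -> finishes; pool += (0, 1, 0) = (2, 13, 5)


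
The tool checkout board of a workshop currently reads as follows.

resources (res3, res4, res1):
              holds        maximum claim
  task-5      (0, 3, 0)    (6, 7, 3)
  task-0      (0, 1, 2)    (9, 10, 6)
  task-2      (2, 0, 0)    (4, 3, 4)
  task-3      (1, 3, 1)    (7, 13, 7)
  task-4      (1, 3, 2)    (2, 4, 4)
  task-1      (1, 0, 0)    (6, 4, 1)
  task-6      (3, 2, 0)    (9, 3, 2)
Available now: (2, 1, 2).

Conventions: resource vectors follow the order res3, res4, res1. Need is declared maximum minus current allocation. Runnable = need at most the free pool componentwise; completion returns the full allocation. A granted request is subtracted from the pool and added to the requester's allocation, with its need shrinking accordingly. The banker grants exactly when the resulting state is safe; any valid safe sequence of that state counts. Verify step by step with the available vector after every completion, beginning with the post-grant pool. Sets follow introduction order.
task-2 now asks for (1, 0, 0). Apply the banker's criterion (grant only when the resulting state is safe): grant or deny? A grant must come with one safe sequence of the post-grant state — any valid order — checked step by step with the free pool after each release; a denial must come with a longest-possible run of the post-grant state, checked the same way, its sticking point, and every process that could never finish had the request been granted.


GRANT — the state after the grant stays safe, e.g. via task-4, task-2, task-1, task-5, task-6, task-0, task-3.
Key observation: the grant leaves (1, 1, 2) free — enough for task-4, whose release restarts the cascade.
Check on the post-grant state, step by step:
  pool = (1, 1, 2)
  task-4: need (1, 1, 2) fits (1, 1, 2); releases (1, 3, 2), pool now (2, 4, 4)
  task-2: need (1, 3, 4) fits (2, 4, 4); releases (3, 0, 0), pool now (5, 4, 4)
  task-1: need (5, 4, 1) fits (5, 4, 4); releases (1, 0, 0), pool now (6, 4, 4)
  task-5: need (6, 4, 3) fits (6, 4, 4); releases (0, 3, 0), pool now (6, 7, 4)
  task-6: need (6, 1, 2) fits (6, 7, 4); releases (3, 2, 0), pool now (9, 9, 4)
  task-0: need (9, 9, 4) fits (9, 9, 4); releases (0, 1, 2), pool now (9, 10, 6)
  task-3: need (6, 10, 6) fits (9, 10, 6); releases (1, 3, 1), pool now (10, 13, 7)


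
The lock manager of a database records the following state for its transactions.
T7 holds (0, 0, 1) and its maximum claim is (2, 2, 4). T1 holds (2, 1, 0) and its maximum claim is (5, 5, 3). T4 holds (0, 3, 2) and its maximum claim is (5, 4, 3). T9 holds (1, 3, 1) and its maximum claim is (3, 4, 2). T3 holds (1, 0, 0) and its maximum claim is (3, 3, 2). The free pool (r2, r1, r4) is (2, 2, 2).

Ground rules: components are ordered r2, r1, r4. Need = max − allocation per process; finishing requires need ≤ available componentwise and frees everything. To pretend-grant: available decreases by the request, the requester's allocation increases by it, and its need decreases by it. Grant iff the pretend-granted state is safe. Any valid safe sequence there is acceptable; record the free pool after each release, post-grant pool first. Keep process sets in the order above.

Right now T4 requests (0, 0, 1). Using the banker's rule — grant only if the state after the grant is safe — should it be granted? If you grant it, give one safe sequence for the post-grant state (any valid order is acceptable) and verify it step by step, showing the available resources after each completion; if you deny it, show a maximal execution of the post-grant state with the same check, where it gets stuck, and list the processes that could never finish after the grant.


DENY — the pretend-granted state is unsafe.
Key observation: after T9, T3 the pool peaks at (4, 5, 2), and each blocked process is short somewhere: T7 on r4; T1 on r4; T4 on r2.
After a pretend grant, a maximal execution: T9, T3 — then nothing else fits. Verifying each step:
  pool = (2, 2, 1)
  T9: need (2, 1, 1) fits (2, 2, 1); releases (1, 3, 1), pool now (3, 5, 2)
  T3: need (2, 3, 2) fits (3, 5, 2); releases (1, 0, 0), pool now (4, 5, 2)
  T7 cannot run: need (2, 2, 3) vs free (4, 5, 2) (insufficient r4)
  T1 cannot run: need (3, 4, 3) vs free (4, 5, 2) (insufficient r4)
  T4 cannot run: need (5, 1, 0) vs free (4, 5, 2) (insufficient r2)
Processes that could never finish after the grant: T7, T1 and T4.


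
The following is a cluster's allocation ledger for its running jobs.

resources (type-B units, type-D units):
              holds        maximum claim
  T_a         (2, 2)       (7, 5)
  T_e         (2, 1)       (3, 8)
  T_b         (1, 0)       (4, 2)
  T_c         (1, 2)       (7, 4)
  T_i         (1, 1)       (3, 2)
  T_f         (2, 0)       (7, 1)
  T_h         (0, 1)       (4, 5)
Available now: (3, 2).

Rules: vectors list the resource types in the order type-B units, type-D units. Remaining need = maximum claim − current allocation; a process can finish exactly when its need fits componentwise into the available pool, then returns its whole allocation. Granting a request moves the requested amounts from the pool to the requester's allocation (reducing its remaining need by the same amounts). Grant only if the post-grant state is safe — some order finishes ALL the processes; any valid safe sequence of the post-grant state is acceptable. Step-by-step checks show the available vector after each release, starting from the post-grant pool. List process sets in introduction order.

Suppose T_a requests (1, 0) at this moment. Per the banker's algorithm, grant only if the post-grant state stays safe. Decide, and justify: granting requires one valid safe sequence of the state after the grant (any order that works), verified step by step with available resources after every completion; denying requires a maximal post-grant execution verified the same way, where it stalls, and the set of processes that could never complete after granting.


GRANT. The post-grant state is safe; one safe sequence: T_i, T_b, T_a, T_h, T_c, T_f, T_e.
Key observation: post-grant, (2, 2) remains, and an order beginning with T_i completes everyone.
Check on the post-grant state, step by step:
  pool = (2, 2)
  T_i needs (2, 1) <= (2, 2) -> finishes; pool += (1, 1) = (3, 3)
  T_b needs (3, 2) <= (3, 3) -> finishes; pool += (1, 0) = (4, 3)
  T_a needs (4, 3) <= (4, 3) -> finishes; pool += (3, 2) = (7, 5)
  T_h needs (4, 4) <= (7, 5) -> finishes; pool += (0, 1) = (7, 6)
  T_c needs (6, 2) <= (7, 6) -> finishes; pool += (1, 2) = (8, 8)
  T_f needs (5, 1) <= (8, 8) -> finishes; pool += (2, 0) = (10, 8)
  T_e needs (1, 7) <= (10, 8) -> finishes; pool += (2, 1) = (12, 9)


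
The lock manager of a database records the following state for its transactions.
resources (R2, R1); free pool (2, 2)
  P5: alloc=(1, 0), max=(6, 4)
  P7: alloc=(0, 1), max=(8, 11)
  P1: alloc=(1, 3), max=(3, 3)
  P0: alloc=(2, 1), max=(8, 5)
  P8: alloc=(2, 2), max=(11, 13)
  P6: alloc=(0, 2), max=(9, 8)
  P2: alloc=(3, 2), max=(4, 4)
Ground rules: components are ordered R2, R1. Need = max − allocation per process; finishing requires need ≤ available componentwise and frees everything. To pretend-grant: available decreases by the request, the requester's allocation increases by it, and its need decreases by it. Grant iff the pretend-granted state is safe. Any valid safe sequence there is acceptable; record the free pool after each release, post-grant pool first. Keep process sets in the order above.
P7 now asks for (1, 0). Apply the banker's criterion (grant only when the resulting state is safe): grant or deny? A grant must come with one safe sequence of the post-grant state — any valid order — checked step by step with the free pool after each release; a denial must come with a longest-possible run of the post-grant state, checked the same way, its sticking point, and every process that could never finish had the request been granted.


DENY: after the grant no complete ordering would exist.
Key observation: after P2, P1, P5, P0 the pool peaks at (8, 8), and each blocked process is short somewhere: P7 on R1; P8 on R2, R1; P6 on R2.
After a pretend grant, a maximal execution: P2, P1, P5, P0 — then nothing else fits. Step-by-step check:
  pool = (1, 2)
  run P2 (needs (1, 2), free (1, 2)); after release of (3, 2) the pool is (4, 4)
  run P1 (needs (2, 0), free (4, 4)); after release of (1, 3) the pool is (5, 7)
  run P5 (needs (5, 4), free (5, 7)); after release of (1, 0) the pool is (6, 7)
  run P0 (needs (6, 4), free (6, 7)); after release of (2, 1) the pool is (8, 8)
  blocked: P7 wants (7, 10), pool (8, 8) — not enough R1
  blocked: P8 wants (9, 11), pool (8, 8) — not enough R2 and R1
  blocked: P6 wants (9, 6), pool (8, 8) — not enough R2
Processes that could never finish after the grant: P7, P8 and P6.


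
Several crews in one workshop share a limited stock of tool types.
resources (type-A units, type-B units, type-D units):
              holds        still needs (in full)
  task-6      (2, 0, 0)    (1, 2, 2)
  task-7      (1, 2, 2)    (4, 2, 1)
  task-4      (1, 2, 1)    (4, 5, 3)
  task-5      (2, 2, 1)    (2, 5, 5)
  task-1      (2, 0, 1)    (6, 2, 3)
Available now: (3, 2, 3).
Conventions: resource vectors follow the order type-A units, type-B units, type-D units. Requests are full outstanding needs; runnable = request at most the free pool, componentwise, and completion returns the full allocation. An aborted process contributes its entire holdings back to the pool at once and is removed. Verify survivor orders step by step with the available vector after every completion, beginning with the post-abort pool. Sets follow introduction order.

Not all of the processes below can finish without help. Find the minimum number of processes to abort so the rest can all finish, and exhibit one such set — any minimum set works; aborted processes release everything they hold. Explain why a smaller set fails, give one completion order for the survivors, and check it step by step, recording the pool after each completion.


Minimum abort set: task-4.
Key observation: task-5 could never have finished before the abort; with (1, 2, 1) returned by task-4, it fits at step 4.
Minimality: the empty abort set fails — the state is deadlocked as it stands.
Survivors finish in the order: task-6, task-1, task-7, task-5. Verifying each step (pool after the aborts first):
  pool = (4, 4, 4)
  task-6: need (1, 2, 2) fits (4, 4, 4); releases (2, 0, 0), pool now (6, 4, 4)
  task-1: need (6, 2, 3) fits (6, 4, 4); releases (2, 0, 1), pool now (8, 4, 5)
  task-7: need (4, 2, 1) fits (8, 4, 5); releases (1, 2, 2), pool now (9, 6, 7)
  task-5: need (2, 5, 5) fits (9, 6, 7); releases (2, 2, 1), pool now (11, 8, 8)


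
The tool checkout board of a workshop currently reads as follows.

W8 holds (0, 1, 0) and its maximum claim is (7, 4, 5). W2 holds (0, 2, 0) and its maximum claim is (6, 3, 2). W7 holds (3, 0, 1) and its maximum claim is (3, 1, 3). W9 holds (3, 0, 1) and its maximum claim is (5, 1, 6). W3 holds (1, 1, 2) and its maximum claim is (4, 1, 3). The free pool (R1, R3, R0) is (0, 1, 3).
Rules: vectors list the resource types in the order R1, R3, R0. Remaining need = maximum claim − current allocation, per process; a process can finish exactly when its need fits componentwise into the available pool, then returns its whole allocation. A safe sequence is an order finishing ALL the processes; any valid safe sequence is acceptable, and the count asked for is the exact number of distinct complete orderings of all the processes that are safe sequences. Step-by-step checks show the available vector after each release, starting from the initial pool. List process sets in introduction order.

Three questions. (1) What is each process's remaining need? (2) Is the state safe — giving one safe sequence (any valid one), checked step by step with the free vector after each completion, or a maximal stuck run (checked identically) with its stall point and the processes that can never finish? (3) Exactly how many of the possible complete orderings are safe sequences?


(1) Remaining need (order R1, R3, R0):
  W8: (7, 3, 5)
  W2: (6, 1, 2)
  W7: (0, 1, 2)
  W9: (2, 1, 5)
  W3: (3, 0, 1)
(2) SAFE. One safe sequence: W7, W3, W9, W2, W8.
Key observation: at W7 the run first touches a limit — (0, 1, 2) against (0, 1, 3), exact on a resource it actually requests.
Step-by-step check:
  pool = (0, 1, 3)
  W7: need (0, 1, 2) fits (0, 1, 3); releases (3, 0, 1), pool now (3, 1, 4)
  W3: need (3, 0, 1) fits (3, 1, 4); releases (1, 1, 2), pool now (4, 2, 6)
  W9: need (2, 1, 5) fits (4, 2, 6); releases (3, 0, 1), pool now (7, 2, 7)
  W2: need (6, 1, 2) fits (7, 2, 7); releases (0, 2, 0), pool now (7, 4, 7)
  W8: need (7, 3, 5) fits (7, 4, 7); releases (0, 1, 0), pool now (7, 5, 7)
(3) The exact count: 1 of the possible complete orderings is a safe sequence.


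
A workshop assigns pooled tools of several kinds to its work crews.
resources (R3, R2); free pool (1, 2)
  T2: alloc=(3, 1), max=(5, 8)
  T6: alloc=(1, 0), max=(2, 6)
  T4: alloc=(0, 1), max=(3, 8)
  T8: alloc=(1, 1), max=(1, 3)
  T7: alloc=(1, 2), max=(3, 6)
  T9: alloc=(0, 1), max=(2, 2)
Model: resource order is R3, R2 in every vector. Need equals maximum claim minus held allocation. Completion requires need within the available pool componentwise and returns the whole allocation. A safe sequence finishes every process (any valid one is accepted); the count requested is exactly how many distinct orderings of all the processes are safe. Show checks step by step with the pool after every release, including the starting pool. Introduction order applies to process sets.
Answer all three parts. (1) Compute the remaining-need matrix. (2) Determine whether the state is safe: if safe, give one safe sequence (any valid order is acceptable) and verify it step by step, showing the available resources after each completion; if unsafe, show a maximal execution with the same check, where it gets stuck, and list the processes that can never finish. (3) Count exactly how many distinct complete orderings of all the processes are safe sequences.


(1) Need matrix, components ordered R3, R2:
  T2: (2, 7)
  T6: (1, 6)
  T4: (3, 7)
  T8: (0, 2)
  T7: (2, 4)
  T9: (2, 1)
(2) The state is UNSAFE.
Key observation: T8, T9, T7, T6 can finish, but then (4, 6) is all there is, and the blocked group's R2 demands exceed it.
Going as far as possible: T8, T9, T7, T6; after that, nothing fits. Verifying each step:
  pool = (1, 2)
  T8: need (0, 2) fits (1, 2); releases (1, 1), pool now (2, 3)
  T9: need (2, 1) fits (2, 3); releases (0, 1), pool now (2, 4)
  T7: need (2, 4) fits (2, 4); releases (1, 2), pool now (3, 6)
  T6: need (1, 6) fits (3, 6); releases (1, 0), pool now (4, 6)
  T2 cannot run: need (2, 7) vs free (4, 6) (insufficient R2)
  T4 cannot run: need (3, 7) vs free (4, 6) (insufficient R2)
Processes that can never finish: T2 and T4.
(3) Precisely 0 of the possible complete orderings are safe sequences.


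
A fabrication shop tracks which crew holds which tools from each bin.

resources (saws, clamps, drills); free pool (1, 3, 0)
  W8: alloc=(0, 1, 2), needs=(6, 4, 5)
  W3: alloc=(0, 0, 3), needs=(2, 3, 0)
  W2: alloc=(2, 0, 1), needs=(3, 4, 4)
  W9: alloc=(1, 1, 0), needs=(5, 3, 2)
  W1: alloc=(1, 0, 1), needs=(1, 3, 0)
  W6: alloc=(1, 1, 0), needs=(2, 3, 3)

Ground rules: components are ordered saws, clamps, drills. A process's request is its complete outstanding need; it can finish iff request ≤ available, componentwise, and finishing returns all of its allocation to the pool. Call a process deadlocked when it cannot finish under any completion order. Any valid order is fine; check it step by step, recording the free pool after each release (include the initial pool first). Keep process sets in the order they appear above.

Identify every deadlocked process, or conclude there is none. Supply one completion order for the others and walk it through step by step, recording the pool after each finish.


The deadlocked set is empty.
Key observation: there is always a runnable process — W1 first — so the state unwinds completely.
One completion order for the rest: W1, W3, W6, W2, W9, W8. Verifying each step:
  pool = (1, 3, 0)
  W1: need (1, 3, 0) fits (1, 3, 0); releases (1, 0, 1), pool now (2, 3, 1)
  W3: need (2, 3, 0) fits (2, 3, 1); releases (0, 0, 3), pool now (2, 3, 4)
  W6: need (2, 3, 3) fits (2, 3, 4); releases (1, 1, 0), pool now (3, 4, 4)
  W2: need (3, 4, 4) fits (3, 4, 4); releases (2, 0, 1), pool now (5, 4, 5)
  W9: need (5, 3, 2) fits (5, 4, 5); releases (1, 1, 0), pool now (6, 5, 5)
  W8: need (6, 4, 5) fits (6, 5, 5); releases (0, 1, 2), pool now (6, 6, 7)
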